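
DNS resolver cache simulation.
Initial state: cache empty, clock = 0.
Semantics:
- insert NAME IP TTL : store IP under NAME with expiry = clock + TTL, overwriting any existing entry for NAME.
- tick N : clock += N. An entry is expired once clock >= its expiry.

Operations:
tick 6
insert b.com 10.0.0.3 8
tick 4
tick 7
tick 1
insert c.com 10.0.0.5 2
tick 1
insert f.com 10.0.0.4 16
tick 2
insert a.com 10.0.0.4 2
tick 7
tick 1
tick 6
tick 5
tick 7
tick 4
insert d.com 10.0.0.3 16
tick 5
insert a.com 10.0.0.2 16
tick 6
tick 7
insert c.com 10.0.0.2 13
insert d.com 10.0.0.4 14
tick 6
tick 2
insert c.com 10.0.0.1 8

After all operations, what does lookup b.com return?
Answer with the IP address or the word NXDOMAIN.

Op 1: tick 6 -> clock=6.
Op 2: insert b.com -> 10.0.0.3 (expiry=6+8=14). clock=6
Op 3: tick 4 -> clock=10.
Op 4: tick 7 -> clock=17. purged={b.com}
Op 5: tick 1 -> clock=18.
Op 6: insert c.com -> 10.0.0.5 (expiry=18+2=20). clock=18
Op 7: tick 1 -> clock=19.
Op 8: insert f.com -> 10.0.0.4 (expiry=19+16=35). clock=19
Op 9: tick 2 -> clock=21. purged={c.com}
Op 10: insert a.com -> 10.0.0.4 (expiry=21+2=23). clock=21
Op 11: tick 7 -> clock=28. purged={a.com}
Op 12: tick 1 -> clock=29.
Op 13: tick 6 -> clock=35. purged={f.com}
Op 14: tick 5 -> clock=40.
Op 15: tick 7 -> clock=47.
Op 16: tick 4 -> clock=51.
Op 17: insert d.com -> 10.0.0.3 (expiry=51+16=67). clock=51
Op 18: tick 5 -> clock=56.
Op 19: insert a.com -> 10.0.0.2 (expiry=56+16=72). clock=56
Op 20: tick 6 -> clock=62.
Op 21: tick 7 -> clock=69. purged={d.com}
Op 22: insert c.com -> 10.0.0.2 (expiry=69+13=82). clock=69
Op 23: insert d.com -> 10.0.0.4 (expiry=69+14=83). clock=69
Op 24: tick 6 -> clock=75. purged={a.com}
Op 25: tick 2 -> clock=77.
Op 26: insert c.com -> 10.0.0.1 (expiry=77+8=85). clock=77
lookup b.com: not in cache (expired or never inserted)

Answer: NXDOMAIN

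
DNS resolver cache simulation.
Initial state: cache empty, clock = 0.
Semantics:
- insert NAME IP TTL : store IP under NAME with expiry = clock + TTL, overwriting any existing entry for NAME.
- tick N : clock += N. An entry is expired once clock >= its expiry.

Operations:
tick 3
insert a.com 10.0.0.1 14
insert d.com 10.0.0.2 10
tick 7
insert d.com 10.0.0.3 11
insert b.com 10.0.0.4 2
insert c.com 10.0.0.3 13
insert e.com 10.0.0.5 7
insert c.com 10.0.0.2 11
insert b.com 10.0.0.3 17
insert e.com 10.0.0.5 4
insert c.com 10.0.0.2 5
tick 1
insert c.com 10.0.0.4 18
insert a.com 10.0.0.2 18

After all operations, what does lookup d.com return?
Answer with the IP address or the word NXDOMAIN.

Answer: 10.0.0.3

Derivation:
Op 1: tick 3 -> clock=3.
Op 2: insert a.com -> 10.0.0.1 (expiry=3+14=17). clock=3
Op 3: insert d.com -> 10.0.0.2 (expiry=3+10=13). clock=3
Op 4: tick 7 -> clock=10.
Op 5: insert d.com -> 10.0.0.3 (expiry=10+11=21). clock=10
Op 6: insert b.com -> 10.0.0.4 (expiry=10+2=12). clock=10
Op 7: insert c.com -> 10.0.0.3 (expiry=10+13=23). clock=10
Op 8: insert e.com -> 10.0.0.5 (expiry=10+7=17). clock=10
Op 9: insert c.com -> 10.0.0.2 (expiry=10+11=21). clock=10
Op 10: insert b.com -> 10.0.0.3 (expiry=10+17=27). clock=10
Op 11: insert e.com -> 10.0.0.5 (expiry=10+4=14). clock=10
Op 12: insert c.com -> 10.0.0.2 (expiry=10+5=15). clock=10
Op 13: tick 1 -> clock=11.
Op 14: insert c.com -> 10.0.0.4 (expiry=11+18=29). clock=11
Op 15: insert a.com -> 10.0.0.2 (expiry=11+18=29). clock=11
lookup d.com: present, ip=10.0.0.3 expiry=21 > clock=11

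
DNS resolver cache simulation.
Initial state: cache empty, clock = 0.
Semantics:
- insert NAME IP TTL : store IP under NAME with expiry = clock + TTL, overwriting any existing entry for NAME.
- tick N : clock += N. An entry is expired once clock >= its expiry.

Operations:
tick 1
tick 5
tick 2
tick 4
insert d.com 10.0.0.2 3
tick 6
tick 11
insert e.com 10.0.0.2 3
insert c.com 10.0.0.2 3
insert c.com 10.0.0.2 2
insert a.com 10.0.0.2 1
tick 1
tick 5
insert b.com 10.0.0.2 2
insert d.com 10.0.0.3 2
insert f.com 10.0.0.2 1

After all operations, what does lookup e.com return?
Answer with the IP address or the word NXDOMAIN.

Answer: NXDOMAIN

Derivation:
Op 1: tick 1 -> clock=1.
Op 2: tick 5 -> clock=6.
Op 3: tick 2 -> clock=8.
Op 4: tick 4 -> clock=12.
Op 5: insert d.com -> 10.0.0.2 (expiry=12+3=15). clock=12
Op 6: tick 6 -> clock=18. purged={d.com}
Op 7: tick 11 -> clock=29.
Op 8: insert e.com -> 10.0.0.2 (expiry=29+3=32). clock=29
Op 9: insert c.com -> 10.0.0.2 (expiry=29+3=32). clock=29
Op 10: insert c.com -> 10.0.0.2 (expiry=29+2=31). clock=29
Op 11: insert a.com -> 10.0.0.2 (expiry=29+1=30). clock=29
Op 12: tick 1 -> clock=30. purged={a.com}
Op 13: tick 5 -> clock=35. purged={c.com,e.com}
Op 14: insert b.com -> 10.0.0.2 (expiry=35+2=37). clock=35
Op 15: insert d.com -> 10.0.0.3 (expiry=35+2=37). clock=35
Op 16: insert f.com -> 10.0.0.2 (expiry=35+1=36). clock=35
lookup e.com: not in cache (expired or never inserted)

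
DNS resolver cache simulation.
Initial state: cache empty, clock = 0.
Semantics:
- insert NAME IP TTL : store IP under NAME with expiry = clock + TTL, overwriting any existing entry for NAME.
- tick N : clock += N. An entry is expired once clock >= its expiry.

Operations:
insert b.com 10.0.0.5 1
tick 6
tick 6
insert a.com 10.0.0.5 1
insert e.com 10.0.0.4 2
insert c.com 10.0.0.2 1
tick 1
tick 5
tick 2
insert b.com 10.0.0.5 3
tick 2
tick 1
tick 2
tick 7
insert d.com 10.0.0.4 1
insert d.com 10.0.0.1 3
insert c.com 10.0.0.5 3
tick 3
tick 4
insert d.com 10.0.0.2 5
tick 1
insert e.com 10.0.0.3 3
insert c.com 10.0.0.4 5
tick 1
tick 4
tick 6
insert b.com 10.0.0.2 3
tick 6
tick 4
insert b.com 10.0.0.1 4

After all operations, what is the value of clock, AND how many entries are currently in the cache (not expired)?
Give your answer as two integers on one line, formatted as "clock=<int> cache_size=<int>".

Op 1: insert b.com -> 10.0.0.5 (expiry=0+1=1). clock=0
Op 2: tick 6 -> clock=6. purged={b.com}
Op 3: tick 6 -> clock=12.
Op 4: insert a.com -> 10.0.0.5 (expiry=12+1=13). clock=12
Op 5: insert e.com -> 10.0.0.4 (expiry=12+2=14). clock=12
Op 6: insert c.com -> 10.0.0.2 (expiry=12+1=13). clock=12
Op 7: tick 1 -> clock=13. purged={a.com,c.com}
Op 8: tick 5 -> clock=18. purged={e.com}
Op 9: tick 2 -> clock=20.
Op 10: insert b.com -> 10.0.0.5 (expiry=20+3=23). clock=20
Op 11: tick 2 -> clock=22.
Op 12: tick 1 -> clock=23. purged={b.com}
Op 13: tick 2 -> clock=25.
Op 14: tick 7 -> clock=32.
Op 15: insert d.com -> 10.0.0.4 (expiry=32+1=33). clock=32
Op 16: insert d.com -> 10.0.0.1 (expiry=32+3=35). clock=32
Op 17: insert c.com -> 10.0.0.5 (expiry=32+3=35). clock=32
Op 18: tick 3 -> clock=35. purged={c.com,d.com}
Op 19: tick 4 -> clock=39.
Op 20: insert d.com -> 10.0.0.2 (expiry=39+5=44). clock=39
Op 21: tick 1 -> clock=40.
Op 22: insert e.com -> 10.0.0.3 (expiry=40+3=43). clock=40
Op 23: insert c.com -> 10.0.0.4 (expiry=40+5=45). clock=40
Op 24: tick 1 -> clock=41.
Op 25: tick 4 -> clock=45. purged={c.com,d.com,e.com}
Op 26: tick 6 -> clock=51.
Op 27: insert b.com -> 10.0.0.2 (expiry=51+3=54). clock=51
Op 28: tick 6 -> clock=57. purged={b.com}
Op 29: tick 4 -> clock=61.
Op 30: insert b.com -> 10.0.0.1 (expiry=61+4=65). clock=61
Final clock = 61
Final cache (unexpired): {b.com} -> size=1

Answer: clock=61 cache_size=1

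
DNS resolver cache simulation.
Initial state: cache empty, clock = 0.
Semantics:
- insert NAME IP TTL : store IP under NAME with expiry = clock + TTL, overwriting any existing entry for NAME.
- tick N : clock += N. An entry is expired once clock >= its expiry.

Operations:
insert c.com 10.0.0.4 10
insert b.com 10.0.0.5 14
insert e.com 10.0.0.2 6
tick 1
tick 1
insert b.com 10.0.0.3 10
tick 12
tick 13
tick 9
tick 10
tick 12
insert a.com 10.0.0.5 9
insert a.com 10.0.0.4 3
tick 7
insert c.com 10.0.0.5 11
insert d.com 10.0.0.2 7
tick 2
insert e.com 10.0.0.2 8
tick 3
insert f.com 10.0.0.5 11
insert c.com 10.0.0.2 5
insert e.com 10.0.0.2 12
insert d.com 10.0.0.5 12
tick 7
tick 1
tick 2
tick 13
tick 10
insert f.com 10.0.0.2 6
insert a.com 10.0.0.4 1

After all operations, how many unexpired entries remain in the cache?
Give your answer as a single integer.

Op 1: insert c.com -> 10.0.0.4 (expiry=0+10=10). clock=0
Op 2: insert b.com -> 10.0.0.5 (expiry=0+14=14). clock=0
Op 3: insert e.com -> 10.0.0.2 (expiry=0+6=6). clock=0
Op 4: tick 1 -> clock=1.
Op 5: tick 1 -> clock=2.
Op 6: insert b.com -> 10.0.0.3 (expiry=2+10=12). clock=2
Op 7: tick 12 -> clock=14. purged={b.com,c.com,e.com}
Op 8: tick 13 -> clock=27.
Op 9: tick 9 -> clock=36.
Op 10: tick 10 -> clock=46.
Op 11: tick 12 -> clock=58.
Op 12: insert a.com -> 10.0.0.5 (expiry=58+9=67). clock=58
Op 13: insert a.com -> 10.0.0.4 (expiry=58+3=61). clock=58
Op 14: tick 7 -> clock=65. purged={a.com}
Op 15: insert c.com -> 10.0.0.5 (expiry=65+11=76). clock=65
Op 16: insert d.com -> 10.0.0.2 (expiry=65+7=72). clock=65
Op 17: tick 2 -> clock=67.
Op 18: insert e.com -> 10.0.0.2 (expiry=67+8=75). clock=67
Op 19: tick 3 -> clock=70.
Op 20: insert f.com -> 10.0.0.5 (expiry=70+11=81). clock=70
Op 21: insert c.com -> 10.0.0.2 (expiry=70+5=75). clock=70
Op 22: insert e.com -> 10.0.0.2 (expiry=70+12=82). clock=70
Op 23: insert d.com -> 10.0.0.5 (expiry=70+12=82). clock=70
Op 24: tick 7 -> clock=77. purged={c.com}
Op 25: tick 1 -> clock=78.
Op 26: tick 2 -> clock=80.
Op 27: tick 13 -> clock=93. purged={d.com,e.com,f.com}
Op 28: tick 10 -> clock=103.
Op 29: insert f.com -> 10.0.0.2 (expiry=103+6=109). clock=103
Op 30: insert a.com -> 10.0.0.4 (expiry=103+1=104). clock=103
Final cache (unexpired): {a.com,f.com} -> size=2

Answer: 2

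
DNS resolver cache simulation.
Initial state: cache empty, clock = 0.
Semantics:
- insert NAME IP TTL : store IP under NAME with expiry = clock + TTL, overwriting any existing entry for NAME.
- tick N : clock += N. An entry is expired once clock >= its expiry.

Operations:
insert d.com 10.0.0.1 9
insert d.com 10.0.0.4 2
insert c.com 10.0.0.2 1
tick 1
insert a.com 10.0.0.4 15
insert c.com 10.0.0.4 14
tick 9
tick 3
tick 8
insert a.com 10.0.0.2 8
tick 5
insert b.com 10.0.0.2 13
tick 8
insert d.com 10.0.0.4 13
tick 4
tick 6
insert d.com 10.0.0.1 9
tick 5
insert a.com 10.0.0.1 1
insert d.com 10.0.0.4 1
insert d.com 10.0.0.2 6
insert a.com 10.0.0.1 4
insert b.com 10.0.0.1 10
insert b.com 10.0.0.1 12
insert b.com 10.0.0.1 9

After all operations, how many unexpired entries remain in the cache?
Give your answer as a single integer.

Op 1: insert d.com -> 10.0.0.1 (expiry=0+9=9). clock=0
Op 2: insert d.com -> 10.0.0.4 (expiry=0+2=2). clock=0
Op 3: insert c.com -> 10.0.0.2 (expiry=0+1=1). clock=0
Op 4: tick 1 -> clock=1. purged={c.com}
Op 5: insert a.com -> 10.0.0.4 (expiry=1+15=16). clock=1
Op 6: insert c.com -> 10.0.0.4 (expiry=1+14=15). clock=1
Op 7: tick 9 -> clock=10. purged={d.com}
Op 8: tick 3 -> clock=13.
Op 9: tick 8 -> clock=21. purged={a.com,c.com}
Op 10: insert a.com -> 10.0.0.2 (expiry=21+8=29). clock=21
Op 11: tick 5 -> clock=26.
Op 12: insert b.com -> 10.0.0.2 (expiry=26+13=39). clock=26
Op 13: tick 8 -> clock=34. purged={a.com}
Op 14: insert d.com -> 10.0.0.4 (expiry=34+13=47). clock=34
Op 15: tick 4 -> clock=38.
Op 16: tick 6 -> clock=44. purged={b.com}
Op 17: insert d.com -> 10.0.0.1 (expiry=44+9=53). clock=44
Op 18: tick 5 -> clock=49.
Op 19: insert a.com -> 10.0.0.1 (expiry=49+1=50). clock=49
Op 20: insert d.com -> 10.0.0.4 (expiry=49+1=50). clock=49
Op 21: insert d.com -> 10.0.0.2 (expiry=49+6=55). clock=49
Op 22: insert a.com -> 10.0.0.1 (expiry=49+4=53). clock=49
Op 23: insert b.com -> 10.0.0.1 (expiry=49+10=59). clock=49
Op 24: insert b.com -> 10.0.0.1 (expiry=49+12=61). clock=49
Op 25: insert b.com -> 10.0.0.1 (expiry=49+9=58). clock=49
Final cache (unexpired): {a.com,b.com,d.com} -> size=3

Answer: 3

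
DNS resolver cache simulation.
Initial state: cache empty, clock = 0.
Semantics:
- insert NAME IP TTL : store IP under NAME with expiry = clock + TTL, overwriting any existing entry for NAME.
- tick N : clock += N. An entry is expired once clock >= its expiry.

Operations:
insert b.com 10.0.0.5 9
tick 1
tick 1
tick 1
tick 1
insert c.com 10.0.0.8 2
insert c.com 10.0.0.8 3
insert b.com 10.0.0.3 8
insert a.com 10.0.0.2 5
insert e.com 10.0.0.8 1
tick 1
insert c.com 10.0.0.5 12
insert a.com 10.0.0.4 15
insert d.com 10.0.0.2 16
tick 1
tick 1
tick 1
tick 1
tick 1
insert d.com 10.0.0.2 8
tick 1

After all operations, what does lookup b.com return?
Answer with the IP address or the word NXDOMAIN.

Answer: 10.0.0.3

Derivation:
Op 1: insert b.com -> 10.0.0.5 (expiry=0+9=9). clock=0
Op 2: tick 1 -> clock=1.
Op 3: tick 1 -> clock=2.
Op 4: tick 1 -> clock=3.
Op 5: tick 1 -> clock=4.
Op 6: insert c.com -> 10.0.0.8 (expiry=4+2=6). clock=4
Op 7: insert c.com -> 10.0.0.8 (expiry=4+3=7). clock=4
Op 8: insert b.com -> 10.0.0.3 (expiry=4+8=12). clock=4
Op 9: insert a.com -> 10.0.0.2 (expiry=4+5=9). clock=4
Op 10: insert e.com -> 10.0.0.8 (expiry=4+1=5). clock=4
Op 11: tick 1 -> clock=5. purged={e.com}
Op 12: insert c.com -> 10.0.0.5 (expiry=5+12=17). clock=5
Op 13: insert a.com -> 10.0.0.4 (expiry=5+15=20). clock=5
Op 14: insert d.com -> 10.0.0.2 (expiry=5+16=21). clock=5
Op 15: tick 1 -> clock=6.
Op 16: tick 1 -> clock=7.
Op 17: tick 1 -> clock=8.
Op 18: tick 1 -> clock=9.
Op 19: tick 1 -> clock=10.
Op 20: insert d.com -> 10.0.0.2 (expiry=10+8=18). clock=10
Op 21: tick 1 -> clock=11.
lookup b.com: present, ip=10.0.0.3 expiry=12 > clock=11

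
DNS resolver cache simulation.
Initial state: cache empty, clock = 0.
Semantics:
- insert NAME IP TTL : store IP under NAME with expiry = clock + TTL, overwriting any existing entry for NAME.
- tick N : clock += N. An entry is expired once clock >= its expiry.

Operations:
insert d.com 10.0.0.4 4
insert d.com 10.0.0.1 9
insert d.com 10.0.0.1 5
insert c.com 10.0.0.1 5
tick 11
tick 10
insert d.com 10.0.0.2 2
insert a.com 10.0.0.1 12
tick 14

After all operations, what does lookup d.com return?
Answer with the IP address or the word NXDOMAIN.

Answer: NXDOMAIN

Derivation:
Op 1: insert d.com -> 10.0.0.4 (expiry=0+4=4). clock=0
Op 2: insert d.com -> 10.0.0.1 (expiry=0+9=9). clock=0
Op 3: insert d.com -> 10.0.0.1 (expiry=0+5=5). clock=0
Op 4: insert c.com -> 10.0.0.1 (expiry=0+5=5). clock=0
Op 5: tick 11 -> clock=11. purged={c.com,d.com}
Op 6: tick 10 -> clock=21.
Op 7: insert d.com -> 10.0.0.2 (expiry=21+2=23). clock=21
Op 8: insert a.com -> 10.0.0.1 (expiry=21+12=33). clock=21
Op 9: tick 14 -> clock=35. purged={a.com,d.com}
lookup d.com: not in cache (expired or never inserted)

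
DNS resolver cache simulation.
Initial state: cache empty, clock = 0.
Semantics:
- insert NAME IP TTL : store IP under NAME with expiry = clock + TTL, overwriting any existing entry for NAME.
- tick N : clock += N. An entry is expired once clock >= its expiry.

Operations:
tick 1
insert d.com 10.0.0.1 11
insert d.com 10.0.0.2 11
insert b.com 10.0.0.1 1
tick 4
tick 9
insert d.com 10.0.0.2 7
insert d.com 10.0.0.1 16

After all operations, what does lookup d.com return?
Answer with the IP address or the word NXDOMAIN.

Answer: 10.0.0.1

Derivation:
Op 1: tick 1 -> clock=1.
Op 2: insert d.com -> 10.0.0.1 (expiry=1+11=12). clock=1
Op 3: insert d.com -> 10.0.0.2 (expiry=1+11=12). clock=1
Op 4: insert b.com -> 10.0.0.1 (expiry=1+1=2). clock=1
Op 5: tick 4 -> clock=5. purged={b.com}
Op 6: tick 9 -> clock=14. purged={d.com}
Op 7: insert d.com -> 10.0.0.2 (expiry=14+7=21). clock=14
Op 8: insert d.com -> 10.0.0.1 (expiry=14+16=30). clock=14
lookup d.com: present, ip=10.0.0.1 expiry=30 > clock=14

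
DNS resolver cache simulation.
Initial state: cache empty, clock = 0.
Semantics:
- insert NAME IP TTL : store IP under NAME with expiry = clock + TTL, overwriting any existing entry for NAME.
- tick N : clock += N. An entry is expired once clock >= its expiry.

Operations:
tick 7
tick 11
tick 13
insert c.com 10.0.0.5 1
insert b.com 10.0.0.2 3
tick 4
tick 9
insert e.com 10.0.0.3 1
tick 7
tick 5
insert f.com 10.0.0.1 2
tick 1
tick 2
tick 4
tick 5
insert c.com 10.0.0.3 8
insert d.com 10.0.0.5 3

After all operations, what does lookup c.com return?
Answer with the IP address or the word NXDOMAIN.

Op 1: tick 7 -> clock=7.
Op 2: tick 11 -> clock=18.
Op 3: tick 13 -> clock=31.
Op 4: insert c.com -> 10.0.0.5 (expiry=31+1=32). clock=31
Op 5: insert b.com -> 10.0.0.2 (expiry=31+3=34). clock=31
Op 6: tick 4 -> clock=35. purged={b.com,c.com}
Op 7: tick 9 -> clock=44.
Op 8: insert e.com -> 10.0.0.3 (expiry=44+1=45). clock=44
Op 9: tick 7 -> clock=51. purged={e.com}
Op 10: tick 5 -> clock=56.
Op 11: insert f.com -> 10.0.0.1 (expiry=56+2=58). clock=56
Op 12: tick 1 -> clock=57.
Op 13: tick 2 -> clock=59. purged={f.com}
Op 14: tick 4 -> clock=63.
Op 15: tick 5 -> clock=68.
Op 16: insert c.com -> 10.0.0.3 (expiry=68+8=76). clock=68
Op 17: insert d.com -> 10.0.0.5 (expiry=68+3=71). clock=68
lookup c.com: present, ip=10.0.0.3 expiry=76 > clock=68

Answer: 10.0.0.3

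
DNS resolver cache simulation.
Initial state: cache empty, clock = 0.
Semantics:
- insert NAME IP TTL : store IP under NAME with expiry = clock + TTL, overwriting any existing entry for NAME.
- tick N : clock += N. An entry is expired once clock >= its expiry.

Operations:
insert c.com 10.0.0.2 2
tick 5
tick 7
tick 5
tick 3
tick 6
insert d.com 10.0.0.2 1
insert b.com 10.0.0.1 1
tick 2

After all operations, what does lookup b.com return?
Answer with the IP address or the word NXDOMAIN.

Answer: NXDOMAIN

Derivation:
Op 1: insert c.com -> 10.0.0.2 (expiry=0+2=2). clock=0
Op 2: tick 5 -> clock=5. purged={c.com}
Op 3: tick 7 -> clock=12.
Op 4: tick 5 -> clock=17.
Op 5: tick 3 -> clock=20.
Op 6: tick 6 -> clock=26.
Op 7: insert d.com -> 10.0.0.2 (expiry=26+1=27). clock=26
Op 8: insert b.com -> 10.0.0.1 (expiry=26+1=27). clock=26
Op 9: tick 2 -> clock=28. purged={b.com,d.com}
lookup b.com: not in cache (expired or never inserted)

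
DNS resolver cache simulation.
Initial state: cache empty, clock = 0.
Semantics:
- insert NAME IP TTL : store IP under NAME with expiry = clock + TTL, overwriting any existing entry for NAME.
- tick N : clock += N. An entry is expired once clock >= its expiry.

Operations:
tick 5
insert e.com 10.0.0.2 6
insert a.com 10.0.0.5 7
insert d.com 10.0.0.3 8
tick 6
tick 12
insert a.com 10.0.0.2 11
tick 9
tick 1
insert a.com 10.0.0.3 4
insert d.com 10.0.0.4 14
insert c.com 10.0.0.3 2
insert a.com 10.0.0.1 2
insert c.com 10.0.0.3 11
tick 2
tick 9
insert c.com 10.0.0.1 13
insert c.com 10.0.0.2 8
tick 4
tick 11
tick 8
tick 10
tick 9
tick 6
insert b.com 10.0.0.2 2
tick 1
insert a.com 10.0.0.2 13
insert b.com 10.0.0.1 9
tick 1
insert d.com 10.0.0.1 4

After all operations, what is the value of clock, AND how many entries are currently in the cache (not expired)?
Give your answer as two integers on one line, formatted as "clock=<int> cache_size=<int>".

Answer: clock=94 cache_size=3

Derivation:
Op 1: tick 5 -> clock=5.
Op 2: insert e.com -> 10.0.0.2 (expiry=5+6=11). clock=5
Op 3: insert a.com -> 10.0.0.5 (expiry=5+7=12). clock=5
Op 4: insert d.com -> 10.0.0.3 (expiry=5+8=13). clock=5
Op 5: tick 6 -> clock=11. purged={e.com}
Op 6: tick 12 -> clock=23. purged={a.com,d.com}
Op 7: insert a.com -> 10.0.0.2 (expiry=23+11=34). clock=23
Op 8: tick 9 -> clock=32.
Op 9: tick 1 -> clock=33.
Op 10: insert a.com -> 10.0.0.3 (expiry=33+4=37). clock=33
Op 11: insert d.com -> 10.0.0.4 (expiry=33+14=47). clock=33
Op 12: insert c.com -> 10.0.0.3 (expiry=33+2=35). clock=33
Op 13: insert a.com -> 10.0.0.1 (expiry=33+2=35). clock=33
Op 14: insert c.com -> 10.0.0.3 (expiry=33+11=44). clock=33
Op 15: tick 2 -> clock=35. purged={a.com}
Op 16: tick 9 -> clock=44. purged={c.com}
Op 17: insert c.com -> 10.0.0.1 (expiry=44+13=57). clock=44
Op 18: insert c.com -> 10.0.0.2 (expiry=44+8=52). clock=44
Op 19: tick 4 -> clock=48. purged={d.com}
Op 20: tick 11 -> clock=59. purged={c.com}
Op 21: tick 8 -> clock=67.
Op 22: tick 10 -> clock=77.
Op 23: tick 9 -> clock=86.
Op 24: tick 6 -> clock=92.
Op 25: insert b.com -> 10.0.0.2 (expiry=92+2=94). clock=92
Op 26: tick 1 -> clock=93.
Op 27: insert a.com -> 10.0.0.2 (expiry=93+13=106). clock=93
Op 28: insert b.com -> 10.0.0.1 (expiry=93+9=102). clock=93
Op 29: tick 1 -> clock=94.
Op 30: insert d.com -> 10.0.0.1 (expiry=94+4=98). clock=94
Final clock = 94
Final cache (unexpired): {a.com,b.com,d.com} -> size=3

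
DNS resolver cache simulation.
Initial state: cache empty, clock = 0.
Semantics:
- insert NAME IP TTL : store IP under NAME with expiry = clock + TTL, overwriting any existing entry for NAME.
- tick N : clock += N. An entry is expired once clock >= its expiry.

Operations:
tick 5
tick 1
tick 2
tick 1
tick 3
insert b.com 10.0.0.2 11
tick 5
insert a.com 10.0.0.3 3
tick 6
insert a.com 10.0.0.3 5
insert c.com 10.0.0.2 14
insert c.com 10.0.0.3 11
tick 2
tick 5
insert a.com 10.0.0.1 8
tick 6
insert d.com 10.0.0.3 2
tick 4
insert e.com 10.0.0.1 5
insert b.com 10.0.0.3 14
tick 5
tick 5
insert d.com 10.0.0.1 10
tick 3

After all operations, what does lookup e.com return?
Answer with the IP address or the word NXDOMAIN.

Op 1: tick 5 -> clock=5.
Op 2: tick 1 -> clock=6.
Op 3: tick 2 -> clock=8.
Op 4: tick 1 -> clock=9.
Op 5: tick 3 -> clock=12.
Op 6: insert b.com -> 10.0.0.2 (expiry=12+11=23). clock=12
Op 7: tick 5 -> clock=17.
Op 8: insert a.com -> 10.0.0.3 (expiry=17+3=20). clock=17
Op 9: tick 6 -> clock=23. purged={a.com,b.com}
Op 10: insert a.com -> 10.0.0.3 (expiry=23+5=28). clock=23
Op 11: insert c.com -> 10.0.0.2 (expiry=23+14=37). clock=23
Op 12: insert c.com -> 10.0.0.3 (expiry=23+11=34). clock=23
Op 13: tick 2 -> clock=25.
Op 14: tick 5 -> clock=30. purged={a.com}
Op 15: insert a.com -> 10.0.0.1 (expiry=30+8=38). clock=30
Op 16: tick 6 -> clock=36. purged={c.com}
Op 17: insert d.com -> 10.0.0.3 (expiry=36+2=38). clock=36
Op 18: tick 4 -> clock=40. purged={a.com,d.com}
Op 19: insert e.com -> 10.0.0.1 (expiry=40+5=45). clock=40
Op 20: insert b.com -> 10.0.0.3 (expiry=40+14=54). clock=40
Op 21: tick 5 -> clock=45. purged={e.com}
Op 22: tick 5 -> clock=50.
Op 23: insert d.com -> 10.0.0.1 (expiry=50+10=60). clock=50
Op 24: tick 3 -> clock=53.
lookup e.com: not in cache (expired or never inserted)

Answer: NXDOMAIN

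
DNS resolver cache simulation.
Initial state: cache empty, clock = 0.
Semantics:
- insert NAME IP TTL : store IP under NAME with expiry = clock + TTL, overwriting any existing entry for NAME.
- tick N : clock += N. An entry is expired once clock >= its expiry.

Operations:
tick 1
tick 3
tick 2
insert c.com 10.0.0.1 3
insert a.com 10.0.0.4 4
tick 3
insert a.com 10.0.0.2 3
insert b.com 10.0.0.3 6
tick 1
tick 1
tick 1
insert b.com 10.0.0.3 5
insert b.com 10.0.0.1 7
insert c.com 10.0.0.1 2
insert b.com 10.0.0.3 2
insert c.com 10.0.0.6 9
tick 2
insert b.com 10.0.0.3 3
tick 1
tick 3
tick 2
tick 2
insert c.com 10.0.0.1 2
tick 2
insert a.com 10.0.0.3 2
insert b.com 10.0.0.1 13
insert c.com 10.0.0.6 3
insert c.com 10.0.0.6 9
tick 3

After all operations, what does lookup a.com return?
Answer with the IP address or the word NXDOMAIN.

Op 1: tick 1 -> clock=1.
Op 2: tick 3 -> clock=4.
Op 3: tick 2 -> clock=6.
Op 4: insert c.com -> 10.0.0.1 (expiry=6+3=9). clock=6
Op 5: insert a.com -> 10.0.0.4 (expiry=6+4=10). clock=6
Op 6: tick 3 -> clock=9. purged={c.com}
Op 7: insert a.com -> 10.0.0.2 (expiry=9+3=12). clock=9
Op 8: insert b.com -> 10.0.0.3 (expiry=9+6=15). clock=9
Op 9: tick 1 -> clock=10.
Op 10: tick 1 -> clock=11.
Op 11: tick 1 -> clock=12. purged={a.com}
Op 12: insert b.com -> 10.0.0.3 (expiry=12+5=17). clock=12
Op 13: insert b.com -> 10.0.0.1 (expiry=12+7=19). clock=12
Op 14: insert c.com -> 10.0.0.1 (expiry=12+2=14). clock=12
Op 15: insert b.com -> 10.0.0.3 (expiry=12+2=14). clock=12
Op 16: insert c.com -> 10.0.0.6 (expiry=12+9=21). clock=12
Op 17: tick 2 -> clock=14. purged={b.com}
Op 18: insert b.com -> 10.0.0.3 (expiry=14+3=17). clock=14
Op 19: tick 1 -> clock=15.
Op 20: tick 3 -> clock=18. purged={b.com}
Op 21: tick 2 -> clock=20.
Op 22: tick 2 -> clock=22. purged={c.com}
Op 23: insert c.com -> 10.0.0.1 (expiry=22+2=24). clock=22
Op 24: tick 2 -> clock=24. purged={c.com}
Op 25: insert a.com -> 10.0.0.3 (expiry=24+2=26). clock=24
Op 26: insert b.com -> 10.0.0.1 (expiry=24+13=37). clock=24
Op 27: insert c.com -> 10.0.0.6 (expiry=24+3=27). clock=24
Op 28: insert c.com -> 10.0.0.6 (expiry=24+9=33). clock=24
Op 29: tick 3 -> clock=27. purged={a.com}
lookup a.com: not in cache (expired or never inserted)

Answer: NXDOMAIN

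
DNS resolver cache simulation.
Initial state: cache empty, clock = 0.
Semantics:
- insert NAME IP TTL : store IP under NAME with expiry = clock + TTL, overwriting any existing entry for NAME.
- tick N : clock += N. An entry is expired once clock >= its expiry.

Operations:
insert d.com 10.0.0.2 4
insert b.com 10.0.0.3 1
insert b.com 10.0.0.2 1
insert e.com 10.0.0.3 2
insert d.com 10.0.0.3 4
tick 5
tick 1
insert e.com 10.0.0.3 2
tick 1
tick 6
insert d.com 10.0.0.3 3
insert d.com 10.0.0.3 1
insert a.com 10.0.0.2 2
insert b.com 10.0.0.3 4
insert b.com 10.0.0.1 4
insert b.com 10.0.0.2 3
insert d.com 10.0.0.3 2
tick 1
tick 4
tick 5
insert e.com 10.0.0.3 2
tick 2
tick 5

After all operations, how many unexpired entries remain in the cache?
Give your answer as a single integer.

Answer: 0

Derivation:
Op 1: insert d.com -> 10.0.0.2 (expiry=0+4=4). clock=0
Op 2: insert b.com -> 10.0.0.3 (expiry=0+1=1). clock=0
Op 3: insert b.com -> 10.0.0.2 (expiry=0+1=1). clock=0
Op 4: insert e.com -> 10.0.0.3 (expiry=0+2=2). clock=0
Op 5: insert d.com -> 10.0.0.3 (expiry=0+4=4). clock=0
Op 6: tick 5 -> clock=5. purged={b.com,d.com,e.com}
Op 7: tick 1 -> clock=6.
Op 8: insert e.com -> 10.0.0.3 (expiry=6+2=8). clock=6
Op 9: tick 1 -> clock=7.
Op 10: tick 6 -> clock=13. purged={e.com}
Op 11: insert d.com -> 10.0.0.3 (expiry=13+3=16). clock=13
Op 12: insert d.com -> 10.0.0.3 (expiry=13+1=14). clock=13
Op 13: insert a.com -> 10.0.0.2 (expiry=13+2=15). clock=13
Op 14: insert b.com -> 10.0.0.3 (expiry=13+4=17). clock=13
Op 15: insert b.com -> 10.0.0.1 (expiry=13+4=17). clock=13
Op 16: insert b.com -> 10.0.0.2 (expiry=13+3=16). clock=13
Op 17: insert d.com -> 10.0.0.3 (expiry=13+2=15). clock=13
Op 18: tick 1 -> clock=14.
Op 19: tick 4 -> clock=18. purged={a.com,b.com,d.com}
Op 20: tick 5 -> clock=23.
Op 21: insert e.com -> 10.0.0.3 (expiry=23+2=25). clock=23
Op 22: tick 2 -> clock=25. purged={e.com}
Op 23: tick 5 -> clock=30.
Final cache (unexpired): {} -> size=0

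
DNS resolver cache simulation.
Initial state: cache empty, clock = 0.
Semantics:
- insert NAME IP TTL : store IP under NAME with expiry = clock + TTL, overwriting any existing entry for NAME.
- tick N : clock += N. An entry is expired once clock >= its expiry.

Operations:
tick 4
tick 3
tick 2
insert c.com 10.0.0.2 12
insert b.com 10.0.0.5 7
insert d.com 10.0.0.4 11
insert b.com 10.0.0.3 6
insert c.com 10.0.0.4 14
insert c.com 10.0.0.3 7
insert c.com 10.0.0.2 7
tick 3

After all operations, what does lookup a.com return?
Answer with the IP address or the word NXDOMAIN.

Answer: NXDOMAIN

Derivation:
Op 1: tick 4 -> clock=4.
Op 2: tick 3 -> clock=7.
Op 3: tick 2 -> clock=9.
Op 4: insert c.com -> 10.0.0.2 (expiry=9+12=21). clock=9
Op 5: insert b.com -> 10.0.0.5 (expiry=9+7=16). clock=9
Op 6: insert d.com -> 10.0.0.4 (expiry=9+11=20). clock=9
Op 7: insert b.com -> 10.0.0.3 (expiry=9+6=15). clock=9
Op 8: insert c.com -> 10.0.0.4 (expiry=9+14=23). clock=9
Op 9: insert c.com -> 10.0.0.3 (expiry=9+7=16). clock=9
Op 10: insert c.com -> 10.0.0.2 (expiry=9+7=16). clock=9
Op 11: tick 3 -> clock=12.
lookup a.com: not in cache (expired or never inserted)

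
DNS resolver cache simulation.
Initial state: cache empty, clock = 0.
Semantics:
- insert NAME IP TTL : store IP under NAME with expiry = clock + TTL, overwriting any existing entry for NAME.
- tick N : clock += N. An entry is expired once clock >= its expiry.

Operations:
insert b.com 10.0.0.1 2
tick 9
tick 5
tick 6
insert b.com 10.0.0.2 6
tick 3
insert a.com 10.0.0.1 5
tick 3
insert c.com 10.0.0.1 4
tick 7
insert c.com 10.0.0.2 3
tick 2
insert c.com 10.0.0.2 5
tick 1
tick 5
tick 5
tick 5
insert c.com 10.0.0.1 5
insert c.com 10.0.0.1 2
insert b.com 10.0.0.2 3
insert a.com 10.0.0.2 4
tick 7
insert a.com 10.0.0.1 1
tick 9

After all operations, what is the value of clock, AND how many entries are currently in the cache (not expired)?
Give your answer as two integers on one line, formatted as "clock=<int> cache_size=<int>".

Answer: clock=67 cache_size=0

Derivation:
Op 1: insert b.com -> 10.0.0.1 (expiry=0+2=2). clock=0
Op 2: tick 9 -> clock=9. purged={b.com}
Op 3: tick 5 -> clock=14.
Op 4: tick 6 -> clock=20.
Op 5: insert b.com -> 10.0.0.2 (expiry=20+6=26). clock=20
Op 6: tick 3 -> clock=23.
Op 7: insert a.com -> 10.0.0.1 (expiry=23+5=28). clock=23
Op 8: tick 3 -> clock=26. purged={b.com}
Op 9: insert c.com -> 10.0.0.1 (expiry=26+4=30). clock=26
Op 10: tick 7 -> clock=33. purged={a.com,c.com}
Op 11: insert c.com -> 10.0.0.2 (expiry=33+3=36). clock=33
Op 12: tick 2 -> clock=35.
Op 13: insert c.com -> 10.0.0.2 (expiry=35+5=40). clock=35
Op 14: tick 1 -> clock=36.
Op 15: tick 5 -> clock=41. purged={c.com}
Op 16: tick 5 -> clock=46.
Op 17: tick 5 -> clock=51.
Op 18: insert c.com -> 10.0.0.1 (expiry=51+5=56). clock=51
Op 19: insert c.com -> 10.0.0.1 (expiry=51+2=53). clock=51
Op 20: insert b.com -> 10.0.0.2 (expiry=51+3=54). clock=51
Op 21: insert a.com -> 10.0.0.2 (expiry=51+4=55). clock=51
Op 22: tick 7 -> clock=58. purged={a.com,b.com,c.com}
Op 23: insert a.com -> 10.0.0.1 (expiry=58+1=59). clock=58
Op 24: tick 9 -> clock=67. purged={a.com}
Final clock = 67
Final cache (unexpired): {} -> size=0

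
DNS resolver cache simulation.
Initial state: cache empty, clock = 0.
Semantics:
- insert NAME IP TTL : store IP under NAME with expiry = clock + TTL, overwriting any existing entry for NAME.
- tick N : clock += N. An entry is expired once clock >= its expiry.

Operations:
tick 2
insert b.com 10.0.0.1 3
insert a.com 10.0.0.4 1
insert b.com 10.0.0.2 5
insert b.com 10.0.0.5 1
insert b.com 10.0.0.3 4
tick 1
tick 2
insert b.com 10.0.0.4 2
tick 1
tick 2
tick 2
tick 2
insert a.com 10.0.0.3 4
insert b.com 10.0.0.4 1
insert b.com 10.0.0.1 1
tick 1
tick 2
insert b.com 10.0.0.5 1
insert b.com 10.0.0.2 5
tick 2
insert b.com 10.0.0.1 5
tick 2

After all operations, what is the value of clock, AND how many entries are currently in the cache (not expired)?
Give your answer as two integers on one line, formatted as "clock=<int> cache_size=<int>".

Answer: clock=19 cache_size=1

Derivation:
Op 1: tick 2 -> clock=2.
Op 2: insert b.com -> 10.0.0.1 (expiry=2+3=5). clock=2
Op 3: insert a.com -> 10.0.0.4 (expiry=2+1=3). clock=2
Op 4: insert b.com -> 10.0.0.2 (expiry=2+5=7). clock=2
Op 5: insert b.com -> 10.0.0.5 (expiry=2+1=3). clock=2
Op 6: insert b.com -> 10.0.0.3 (expiry=2+4=6). clock=2
Op 7: tick 1 -> clock=3. purged={a.com}
Op 8: tick 2 -> clock=5.
Op 9: insert b.com -> 10.0.0.4 (expiry=5+2=7). clock=5
Op 10: tick 1 -> clock=6.
Op 11: tick 2 -> clock=8. purged={b.com}
Op 12: tick 2 -> clock=10.
Op 13: tick 2 -> clock=12.
Op 14: insert a.com -> 10.0.0.3 (expiry=12+4=16). clock=12
Op 15: insert b.com -> 10.0.0.4 (expiry=12+1=13). clock=12
Op 16: insert b.com -> 10.0.0.1 (expiry=12+1=13). clock=12
Op 17: tick 1 -> clock=13. purged={b.com}
Op 18: tick 2 -> clock=15.
Op 19: insert b.com -> 10.0.0.5 (expiry=15+1=16). clock=15
Op 20: insert b.com -> 10.0.0.2 (expiry=15+5=20). clock=15
Op 21: tick 2 -> clock=17. purged={a.com}
Op 22: insert b.com -> 10.0.0.1 (expiry=17+5=22). clock=17
Op 23: tick 2 -> clock=19.
Final clock = 19
Final cache (unexpired): {b.com} -> size=1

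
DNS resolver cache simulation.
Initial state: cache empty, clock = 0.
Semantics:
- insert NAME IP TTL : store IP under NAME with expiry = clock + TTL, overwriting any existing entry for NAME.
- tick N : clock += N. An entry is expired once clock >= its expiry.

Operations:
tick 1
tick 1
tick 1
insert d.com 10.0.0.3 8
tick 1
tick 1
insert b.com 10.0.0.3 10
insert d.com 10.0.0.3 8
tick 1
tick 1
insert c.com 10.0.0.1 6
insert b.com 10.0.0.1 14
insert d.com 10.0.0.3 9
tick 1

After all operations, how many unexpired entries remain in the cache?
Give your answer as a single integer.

Answer: 3

Derivation:
Op 1: tick 1 -> clock=1.
Op 2: tick 1 -> clock=2.
Op 3: tick 1 -> clock=3.
Op 4: insert d.com -> 10.0.0.3 (expiry=3+8=11). clock=3
Op 5: tick 1 -> clock=4.
Op 6: tick 1 -> clock=5.
Op 7: insert b.com -> 10.0.0.3 (expiry=5+10=15). clock=5
Op 8: insert d.com -> 10.0.0.3 (expiry=5+8=13). clock=5
Op 9: tick 1 -> clock=6.
Op 10: tick 1 -> clock=7.
Op 11: insert c.com -> 10.0.0.1 (expiry=7+6=13). clock=7
Op 12: insert b.com -> 10.0.0.1 (expiry=7+14=21). clock=7
Op 13: insert d.com -> 10.0.0.3 (expiry=7+9=16). clock=7
Op 14: tick 1 -> clock=8.
Final cache (unexpired): {b.com,c.com,d.com} -> size=3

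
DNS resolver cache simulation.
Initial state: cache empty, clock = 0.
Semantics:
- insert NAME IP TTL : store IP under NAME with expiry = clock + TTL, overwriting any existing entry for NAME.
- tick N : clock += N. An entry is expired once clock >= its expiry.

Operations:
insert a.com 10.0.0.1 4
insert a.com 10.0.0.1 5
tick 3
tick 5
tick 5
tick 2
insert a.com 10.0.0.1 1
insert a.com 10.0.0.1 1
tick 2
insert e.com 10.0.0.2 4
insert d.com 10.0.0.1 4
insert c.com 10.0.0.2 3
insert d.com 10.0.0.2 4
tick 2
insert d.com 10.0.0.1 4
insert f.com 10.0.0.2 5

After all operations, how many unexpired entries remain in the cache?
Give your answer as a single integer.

Op 1: insert a.com -> 10.0.0.1 (expiry=0+4=4). clock=0
Op 2: insert a.com -> 10.0.0.1 (expiry=0+5=5). clock=0
Op 3: tick 3 -> clock=3.
Op 4: tick 5 -> clock=8. purged={a.com}
Op 5: tick 5 -> clock=13.
Op 6: tick 2 -> clock=15.
Op 7: insert a.com -> 10.0.0.1 (expiry=15+1=16). clock=15
Op 8: insert a.com -> 10.0.0.1 (expiry=15+1=16). clock=15
Op 9: tick 2 -> clock=17. purged={a.com}
Op 10: insert e.com -> 10.0.0.2 (expiry=17+4=21). clock=17
Op 11: insert d.com -> 10.0.0.1 (expiry=17+4=21). clock=17
Op 12: insert c.com -> 10.0.0.2 (expiry=17+3=20). clock=17
Op 13: insert d.com -> 10.0.0.2 (expiry=17+4=21). clock=17
Op 14: tick 2 -> clock=19.
Op 15: insert d.com -> 10.0.0.1 (expiry=19+4=23). clock=19
Op 16: insert f.com -> 10.0.0.2 (expiry=19+5=24). clock=19
Final cache (unexpired): {c.com,d.com,e.com,f.com} -> size=4

Answer: 4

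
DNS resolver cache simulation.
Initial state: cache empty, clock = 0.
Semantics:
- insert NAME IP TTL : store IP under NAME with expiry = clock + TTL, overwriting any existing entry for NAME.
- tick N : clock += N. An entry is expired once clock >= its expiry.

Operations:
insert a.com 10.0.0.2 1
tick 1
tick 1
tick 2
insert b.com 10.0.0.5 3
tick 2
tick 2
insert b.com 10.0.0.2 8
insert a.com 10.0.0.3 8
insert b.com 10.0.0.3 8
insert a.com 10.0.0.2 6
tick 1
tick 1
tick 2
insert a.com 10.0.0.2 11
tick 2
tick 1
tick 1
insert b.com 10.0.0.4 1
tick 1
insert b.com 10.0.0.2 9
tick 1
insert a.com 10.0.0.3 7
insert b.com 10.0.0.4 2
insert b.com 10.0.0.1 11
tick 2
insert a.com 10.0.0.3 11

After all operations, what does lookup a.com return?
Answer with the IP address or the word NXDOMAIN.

Op 1: insert a.com -> 10.0.0.2 (expiry=0+1=1). clock=0
Op 2: tick 1 -> clock=1. purged={a.com}
Op 3: tick 1 -> clock=2.
Op 4: tick 2 -> clock=4.
Op 5: insert b.com -> 10.0.0.5 (expiry=4+3=7). clock=4
Op 6: tick 2 -> clock=6.
Op 7: tick 2 -> clock=8. purged={b.com}
Op 8: insert b.com -> 10.0.0.2 (expiry=8+8=16). clock=8
Op 9: insert a.com -> 10.0.0.3 (expiry=8+8=16). clock=8
Op 10: insert b.com -> 10.0.0.3 (expiry=8+8=16). clock=8
Op 11: insert a.com -> 10.0.0.2 (expiry=8+6=14). clock=8
Op 12: tick 1 -> clock=9.
Op 13: tick 1 -> clock=10.
Op 14: tick 2 -> clock=12.
Op 15: insert a.com -> 10.0.0.2 (expiry=12+11=23). clock=12
Op 16: tick 2 -> clock=14.
Op 17: tick 1 -> clock=15.
Op 18: tick 1 -> clock=16. purged={b.com}
Op 19: insert b.com -> 10.0.0.4 (expiry=16+1=17). clock=16
Op 20: tick 1 -> clock=17. purged={b.com}
Op 21: insert b.com -> 10.0.0.2 (expiry=17+9=26). clock=17
Op 22: tick 1 -> clock=18.
Op 23: insert a.com -> 10.0.0.3 (expiry=18+7=25). clock=18
Op 24: insert b.com -> 10.0.0.4 (expiry=18+2=20). clock=18
Op 25: insert b.com -> 10.0.0.1 (expiry=18+11=29). clock=18
Op 26: tick 2 -> clock=20.
Op 27: insert a.com -> 10.0.0.3 (expiry=20+11=31). clock=20
lookup a.com: present, ip=10.0.0.3 expiry=31 > clock=20

Answer: 10.0.0.3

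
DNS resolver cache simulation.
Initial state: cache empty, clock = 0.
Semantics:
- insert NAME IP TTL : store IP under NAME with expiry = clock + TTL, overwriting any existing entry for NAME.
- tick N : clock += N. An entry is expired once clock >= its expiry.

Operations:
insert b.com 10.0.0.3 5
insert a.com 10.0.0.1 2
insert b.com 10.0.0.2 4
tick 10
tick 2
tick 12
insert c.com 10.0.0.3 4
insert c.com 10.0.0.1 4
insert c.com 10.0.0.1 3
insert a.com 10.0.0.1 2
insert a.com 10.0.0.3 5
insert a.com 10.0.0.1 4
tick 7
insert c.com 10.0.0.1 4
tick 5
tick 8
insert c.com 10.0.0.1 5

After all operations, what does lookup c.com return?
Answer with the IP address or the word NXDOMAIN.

Op 1: insert b.com -> 10.0.0.3 (expiry=0+5=5). clock=0
Op 2: insert a.com -> 10.0.0.1 (expiry=0+2=2). clock=0
Op 3: insert b.com -> 10.0.0.2 (expiry=0+4=4). clock=0
Op 4: tick 10 -> clock=10. purged={a.com,b.com}
Op 5: tick 2 -> clock=12.
Op 6: tick 12 -> clock=24.
Op 7: insert c.com -> 10.0.0.3 (expiry=24+4=28). clock=24
Op 8: insert c.com -> 10.0.0.1 (expiry=24+4=28). clock=24
Op 9: insert c.com -> 10.0.0.1 (expiry=24+3=27). clock=24
Op 10: insert a.com -> 10.0.0.1 (expiry=24+2=26). clock=24
Op 11: insert a.com -> 10.0.0.3 (expiry=24+5=29). clock=24
Op 12: insert a.com -> 10.0.0.1 (expiry=24+4=28). clock=24
Op 13: tick 7 -> clock=31. purged={a.com,c.com}
Op 14: insert c.com -> 10.0.0.1 (expiry=31+4=35). clock=31
Op 15: tick 5 -> clock=36. purged={c.com}
Op 16: tick 8 -> clock=44.
Op 17: insert c.com -> 10.0.0.1 (expiry=44+5=49). clock=44
lookup c.com: present, ip=10.0.0.1 expiry=49 > clock=44

Answer: 10.0.0.1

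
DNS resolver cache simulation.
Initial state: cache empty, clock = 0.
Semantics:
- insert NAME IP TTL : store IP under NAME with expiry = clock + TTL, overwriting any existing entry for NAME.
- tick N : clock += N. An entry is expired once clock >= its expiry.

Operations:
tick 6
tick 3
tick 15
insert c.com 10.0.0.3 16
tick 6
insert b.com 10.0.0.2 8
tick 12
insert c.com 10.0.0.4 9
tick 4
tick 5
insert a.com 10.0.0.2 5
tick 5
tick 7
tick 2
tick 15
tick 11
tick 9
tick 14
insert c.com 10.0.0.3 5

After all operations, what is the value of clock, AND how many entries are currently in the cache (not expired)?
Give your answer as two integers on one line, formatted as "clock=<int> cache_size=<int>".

Answer: clock=114 cache_size=1

Derivation:
Op 1: tick 6 -> clock=6.
Op 2: tick 3 -> clock=9.
Op 3: tick 15 -> clock=24.
Op 4: insert c.com -> 10.0.0.3 (expiry=24+16=40). clock=24
Op 5: tick 6 -> clock=30.
Op 6: insert b.com -> 10.0.0.2 (expiry=30+8=38). clock=30
Op 7: tick 12 -> clock=42. purged={b.com,c.com}
Op 8: insert c.com -> 10.0.0.4 (expiry=42+9=51). clock=42
Op 9: tick 4 -> clock=46.
Op 10: tick 5 -> clock=51. purged={c.com}
Op 11: insert a.com -> 10.0.0.2 (expiry=51+5=56). clock=51
Op 12: tick 5 -> clock=56. purged={a.com}
Op 13: tick 7 -> clock=63.
Op 14: tick 2 -> clock=65.
Op 15: tick 15 -> clock=80.
Op 16: tick 11 -> clock=91.
Op 17: tick 9 -> clock=100.
Op 18: tick 14 -> clock=114.
Op 19: insert c.com -> 10.0.0.3 (expiry=114+5=119). clock=114
Final clock = 114
Final cache (unexpired): {c.com} -> size=1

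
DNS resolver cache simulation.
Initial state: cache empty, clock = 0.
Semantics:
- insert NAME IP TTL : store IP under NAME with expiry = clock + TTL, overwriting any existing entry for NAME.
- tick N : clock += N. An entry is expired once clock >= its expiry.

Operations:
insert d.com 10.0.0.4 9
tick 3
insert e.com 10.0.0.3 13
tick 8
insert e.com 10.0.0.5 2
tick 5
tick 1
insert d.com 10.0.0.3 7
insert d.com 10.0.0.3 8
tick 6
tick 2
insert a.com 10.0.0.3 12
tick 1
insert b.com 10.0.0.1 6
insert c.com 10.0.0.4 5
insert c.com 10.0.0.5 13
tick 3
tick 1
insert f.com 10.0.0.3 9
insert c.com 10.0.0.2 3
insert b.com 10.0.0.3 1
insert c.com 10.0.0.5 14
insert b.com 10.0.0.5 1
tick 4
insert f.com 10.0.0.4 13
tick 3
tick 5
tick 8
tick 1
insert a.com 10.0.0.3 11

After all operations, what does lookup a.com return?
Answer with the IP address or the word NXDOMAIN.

Op 1: insert d.com -> 10.0.0.4 (expiry=0+9=9). clock=0
Op 2: tick 3 -> clock=3.
Op 3: insert e.com -> 10.0.0.3 (expiry=3+13=16). clock=3
Op 4: tick 8 -> clock=11. purged={d.com}
Op 5: insert e.com -> 10.0.0.5 (expiry=11+2=13). clock=11
Op 6: tick 5 -> clock=16. purged={e.com}
Op 7: tick 1 -> clock=17.
Op 8: insert d.com -> 10.0.0.3 (expiry=17+7=24). clock=17
Op 9: insert d.com -> 10.0.0.3 (expiry=17+8=25). clock=17
Op 10: tick 6 -> clock=23.
Op 11: tick 2 -> clock=25. purged={d.com}
Op 12: insert a.com -> 10.0.0.3 (expiry=25+12=37). clock=25
Op 13: tick 1 -> clock=26.
Op 14: insert b.com -> 10.0.0.1 (expiry=26+6=32). clock=26
Op 15: insert c.com -> 10.0.0.4 (expiry=26+5=31). clock=26
Op 16: insert c.com -> 10.0.0.5 (expiry=26+13=39). clock=26
Op 17: tick 3 -> clock=29.
Op 18: tick 1 -> clock=30.
Op 19: insert f.com -> 10.0.0.3 (expiry=30+9=39). clock=30
Op 20: insert c.com -> 10.0.0.2 (expiry=30+3=33). clock=30
Op 21: insert b.com -> 10.0.0.3 (expiry=30+1=31). clock=30
Op 22: insert c.com -> 10.0.0.5 (expiry=30+14=44). clock=30
Op 23: insert b.com -> 10.0.0.5 (expiry=30+1=31). clock=30
Op 24: tick 4 -> clock=34. purged={b.com}
Op 25: insert f.com -> 10.0.0.4 (expiry=34+13=47). clock=34
Op 26: tick 3 -> clock=37. purged={a.com}
Op 27: tick 5 -> clock=42.
Op 28: tick 8 -> clock=50. purged={c.com,f.com}
Op 29: tick 1 -> clock=51.
Op 30: insert a.com -> 10.0.0.3 (expiry=51+11=62). clock=51
lookup a.com: present, ip=10.0.0.3 expiry=62 > clock=51

Answer: 10.0.0.3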